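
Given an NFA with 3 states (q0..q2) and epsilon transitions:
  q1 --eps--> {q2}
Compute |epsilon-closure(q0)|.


Starting from q0
Initialize closure = {q0}
q0 has no outgoing epsilon transitions -> nothing to add
Final closure: {q0}
Size = 1

1


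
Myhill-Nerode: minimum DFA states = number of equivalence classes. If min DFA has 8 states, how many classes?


Myhill-Nerode theorem:
Number of equivalence classes = number of states in minimal DFA
Minimal DFA states = 8
Therefore equivalence classes = 8

8


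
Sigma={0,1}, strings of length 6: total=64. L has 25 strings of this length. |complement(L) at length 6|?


Alphabet: {0,1}
String length: 6
Total strings of length 6 = 2^6 = 64
Strings in L = 25
Complement = total - |L|
= 64 - 25
= 39

39


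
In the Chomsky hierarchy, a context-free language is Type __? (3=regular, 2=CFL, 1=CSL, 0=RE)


Chomsky hierarchy levels:
  Type 3: Regular (DFA/NFA/regex)
  Type 2: Context-free (PDA)
  Type 1: Context-sensitive
  Type 0: Recursively enumerable (TM)
'context-free' corresponds to Type 2

2


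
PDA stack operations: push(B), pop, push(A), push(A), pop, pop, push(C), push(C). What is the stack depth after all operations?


Tracing stack operations:
  push(B) -> stack = [B], depth=1
  pop -> removed B, stack = [], depth=0
  push(A) -> stack = [A], depth=1
  push(A) -> stack = [A,A], depth=2
  pop -> removed A, stack = [A], depth=1
  pop -> removed A, stack = [], depth=0
  push(C) -> stack = [C], depth=1
  push(C) -> stack = [C,C], depth=2
Final depth = 2

2


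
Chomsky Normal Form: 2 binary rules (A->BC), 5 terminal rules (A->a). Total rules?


CNF allows two rule forms:
  A -> BC (binary): 2 rules
  A -> a (terminal): 5 rules
Total = 2 + 5 = 7

7


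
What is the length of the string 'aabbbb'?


String: 'aabbbb'
Counting characters:
  'a' appears 2 time(s)
  'b' appears 4 time(s)
Total length = 2 + 4 = 6

6


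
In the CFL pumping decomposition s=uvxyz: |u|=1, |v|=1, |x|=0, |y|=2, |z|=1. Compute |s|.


|s| = |u| + |v| + |x| + |y| + |z|
= 1 + 1 + 0 + 2 + 1
= 2 + 0 + 3
= 2 + 3
= 5

5


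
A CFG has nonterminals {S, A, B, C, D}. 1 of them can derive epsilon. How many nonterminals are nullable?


Nonterminals: {S, A, B, C, D}
A nonterminal is nullable if it can derive epsilon
Counting nullable nonterminals: 1
Total nullable = 1

1


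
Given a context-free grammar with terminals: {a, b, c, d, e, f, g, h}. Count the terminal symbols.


Terminal symbols: a, b, c, d, e, f, g, h
Counting each: a (#1), b (#2), c (#3), d (#4), e (#5), f (#6), g (#7), h (#8)
Total = 8

8


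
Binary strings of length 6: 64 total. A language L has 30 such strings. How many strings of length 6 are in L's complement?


Alphabet: {0,1}
String length: 6
Total strings of length 6 = 2^6 = 64
Strings in L = 30
Complement = total - |L|
= 64 - 30
= 34

34


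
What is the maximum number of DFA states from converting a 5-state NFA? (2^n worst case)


NFA has 5 states
Subset construction: each DFA state = subset of NFA states
Maximum subsets = 2^5
2^5 = 32

32


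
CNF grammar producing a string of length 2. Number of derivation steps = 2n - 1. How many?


Chomsky Normal Form derivation:
String length n = 2
Each step either:
  - Splits a nonterminal into two (n-1 such steps)
  - Converts a nonterminal to terminal (n such steps)
Total = (n-1) + n = 2n - 1
= 2(2) - 1
= 4 - 1
= 3

3


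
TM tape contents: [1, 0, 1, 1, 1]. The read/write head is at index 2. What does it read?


Tape: [1, 0, 1, 1, 1]
Positions: 0 1 2 3 4
Values:    1 0 1 1 1
Head at position 2
tape[2] = 1

1


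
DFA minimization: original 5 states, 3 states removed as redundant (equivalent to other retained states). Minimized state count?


Original DFA: 5 states
Redundant states removed: 3
Minimized states = original - removed
= 5 - 3
= 2

2


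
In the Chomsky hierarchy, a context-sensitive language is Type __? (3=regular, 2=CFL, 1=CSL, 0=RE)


Chomsky hierarchy levels:
  Type 3: Regular (DFA/NFA/regex)
  Type 2: Context-free (PDA)
  Type 1: Context-sensitive
  Type 0: Recursively enumerable (TM)
'context-sensitive' corresponds to Type 1

1


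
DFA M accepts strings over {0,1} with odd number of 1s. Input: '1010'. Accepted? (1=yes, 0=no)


DFA has 2 states: q_even (start, accept=no) and q_odd
Processing string '1010' character by character:
  Position 0: read '1', 1-count=1 -> q_odd
  Position 1: read '0', 1-count=1 -> q_odd (no change)
  Position 2: read '1', 1-count=2 -> q_even
  Position 3: read '0', 1-count=2 -> q_even (no change)
Final state: q_even, total 1s = 2 (even); the DFA requires an odd count -> reject

0


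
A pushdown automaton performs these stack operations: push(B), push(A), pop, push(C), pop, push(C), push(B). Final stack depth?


Tracing stack operations:
  push(B) -> stack = [B], depth=1
  push(A) -> stack = [B,A], depth=2
  pop -> removed A, stack = [B], depth=1
  push(C) -> stack = [B,C], depth=2
  pop -> removed C, stack = [B], depth=1
  push(C) -> stack = [B,C], depth=2
  push(B) -> stack = [B,C,B], depth=3
Final depth = 3

3


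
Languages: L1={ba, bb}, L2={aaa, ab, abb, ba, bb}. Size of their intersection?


L1 = {ba, bb}
L2 = {aaa, ab, abb, ba, bb}
Checking each string in L1 against L2:
  'ba': in L2? Yes
  'bb': in L2? Yes
Intersection = {ba, bb}
|L1 ∩ L2| = 2

2


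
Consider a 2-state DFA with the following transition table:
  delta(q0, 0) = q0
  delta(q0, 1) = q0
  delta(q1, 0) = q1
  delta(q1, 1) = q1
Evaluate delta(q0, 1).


Looking up transition function:
delta(q0, 1) in the table
Row: q0, Column: 1
Result: q0

q0


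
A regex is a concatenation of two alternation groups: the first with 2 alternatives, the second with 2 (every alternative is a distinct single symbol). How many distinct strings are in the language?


First group: 2 alternatives
Second group: 2 alternatives
Concatenation: each choice from group 1 pairs with each from group 2
Total = 2 x 2 = 4

4


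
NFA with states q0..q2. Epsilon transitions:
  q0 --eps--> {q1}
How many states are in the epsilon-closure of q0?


Starting from q0
Initialize closure = {q0}
Follow epsilon from q0 -> add q1
Final closure: {q0, q1}
Size = 2

2


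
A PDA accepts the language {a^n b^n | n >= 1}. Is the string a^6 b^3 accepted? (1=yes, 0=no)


Language requires equal numbers of a's and b's
PDA pushes for each 'a', pops for each 'b'
Number of a's = 6
Number of b's = 3
6 != 3 -> Reject

0


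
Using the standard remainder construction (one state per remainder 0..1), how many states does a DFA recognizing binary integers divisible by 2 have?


Divisibility by 2 is tracked via the remainder mod 2: 0, 1, ..., 1
The construction assigns one state to each remainder
Number of remainders = 2

2


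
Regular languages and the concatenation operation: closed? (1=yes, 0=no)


Regular languages are closed under all standard operations:
- Union: Yes (product construction)
- Intersection: Yes (product construction)
- Complement: Yes (swap accept/reject)
- Concatenation: Yes (NFA construction)
Operation: concatenation -> Closed

1


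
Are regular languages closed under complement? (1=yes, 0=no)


Regular languages are closed under:
- Union (DFA product construction)
- Intersection (DFA product construction)
- Complement (swap accept/reject states)
- Concatenation (NFA construction)
- Kleene star (NFA construction)
complement is in this list
Therefore: closed

1


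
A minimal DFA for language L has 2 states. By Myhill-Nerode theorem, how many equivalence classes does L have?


Myhill-Nerode theorem:
Number of equivalence classes = number of states in minimal DFA
Minimal DFA states = 2
Therefore equivalence classes = 2

2


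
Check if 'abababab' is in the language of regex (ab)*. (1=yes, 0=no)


Pattern: (ab)*
String: 'abababab'
Pattern requires: zero or more repetitions of 'ab'
Pairs: ['ab', 'ab', 'ab', 'ab']
All pairs are 'ab'? Yes
Result: 1

1


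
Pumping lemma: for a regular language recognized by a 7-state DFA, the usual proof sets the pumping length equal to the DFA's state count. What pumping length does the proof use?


Pumping lemma for regular languages (standard proof):
Take p = |Q|, the number of DFA states.
Any string of length >= |Q| passes through |Q|+1 states while reading its first |Q| symbols,
so by pigeonhole some state repeats, giving the loop that can be pumped.
Here |Q| = 7
Therefore the proof uses p = 7

7


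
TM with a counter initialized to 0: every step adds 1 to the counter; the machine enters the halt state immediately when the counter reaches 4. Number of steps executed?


Counter starts at 0. Counting sequence:
  Step 1: counter = 1
  Step 2: counter = 2
  Step 3: counter = 3
  Step 4: counter = 4
Counter reached 4 -> halt
Total steps = 4

4


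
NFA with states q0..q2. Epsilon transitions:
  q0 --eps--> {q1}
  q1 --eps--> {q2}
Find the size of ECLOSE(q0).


Starting from q0
Initialize closure = {q0}
Follow epsilon from q0 -> add q1
Follow epsilon from q1 -> add q2
Final closure: {q0, q1, q2}
Size = 3

3


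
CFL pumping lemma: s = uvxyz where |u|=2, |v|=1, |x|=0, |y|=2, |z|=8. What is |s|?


|s| = |u| + |v| + |x| + |y| + |z|
= 2 + 1 + 0 + 2 + 8
= 3 + 0 + 10
= 3 + 10
= 13

13


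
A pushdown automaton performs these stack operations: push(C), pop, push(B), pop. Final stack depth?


Tracing stack operations:
  push(C) -> stack = [C], depth=1
  pop -> removed C, stack = [], depth=0
  push(B) -> stack = [B], depth=1
  pop -> removed B, stack = [], depth=0
Final depth = 0

0


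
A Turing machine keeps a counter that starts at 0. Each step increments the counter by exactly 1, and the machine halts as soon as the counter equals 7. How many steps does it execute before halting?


Counter starts at 0. Counting sequence:
  Step 1: counter = 1
  Step 2: counter = 2
  Step 3: counter = 3
  Step 4: counter = 4
  Step 5: counter = 5
  Step 6: counter = 6
  Step 7: counter = 7
Counter reached 7 -> halt
Total steps = 7

7


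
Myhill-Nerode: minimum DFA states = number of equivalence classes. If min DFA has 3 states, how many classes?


Myhill-Nerode theorem:
Number of equivalence classes = number of states in minimal DFA
Minimal DFA states = 3
Therefore equivalence classes = 3

3


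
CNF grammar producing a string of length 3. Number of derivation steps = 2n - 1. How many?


Chomsky Normal Form derivation:
String length n = 3
Each step either:
  - Splits a nonterminal into two (n-1 such steps)
  - Converts a nonterminal to terminal (n such steps)
Total = (n-1) + n = 2n - 1
= 2(3) - 1
= 6 - 1
= 5

5


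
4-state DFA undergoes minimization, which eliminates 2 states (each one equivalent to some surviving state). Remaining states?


Original DFA: 4 states
Redundant states removed: 2
Minimized states = original - removed
= 4 - 2
= 2

2


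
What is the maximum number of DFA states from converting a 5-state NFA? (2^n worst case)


NFA has 5 states
Subset construction: each DFA state = subset of NFA states
Maximum subsets = 2^5
2^5 = 32

32


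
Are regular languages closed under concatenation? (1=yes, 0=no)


Regular languages are closed under:
- Union (DFA product construction)
- Intersection (DFA product construction)
- Complement (swap accept/reject states)
- Concatenation (NFA construction)
- Kleene star (NFA construction)
concatenation is in this list
Therefore: closed

1


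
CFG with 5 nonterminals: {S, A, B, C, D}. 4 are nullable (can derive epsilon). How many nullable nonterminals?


Nonterminals: {S, A, B, C, D}
A nonterminal is nullable if it can derive epsilon
Counting nullable nonterminals: 4
Total nullable = 4

4


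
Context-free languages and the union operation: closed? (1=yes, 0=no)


CFL closure properties:
  Closed under: union, concatenation, Kleene star
  NOT closed under: intersection, complement
Operation 'union' is in closed list -> Yes (closed)

1


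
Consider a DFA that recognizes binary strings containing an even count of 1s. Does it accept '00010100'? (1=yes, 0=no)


DFA has 2 states: q_even (start, accept=yes) and q_odd
Processing string '00010100' character by character:
  Position 0: read '0', 1-count=0 -> q_even (no change)
  Position 1: read '0', 1-count=0 -> q_even (no change)
  Position 2: read '0', 1-count=0 -> q_even (no change)
  Position 3: read '1', 1-count=1 -> q_odd
  Position 4: read '0', 1-count=1 -> q_odd (no change)
  Position 5: read '1', 1-count=2 -> q_even
  Position 6: read '0', 1-count=2 -> q_even (no change)
  Position 7: read '0', 1-count=2 -> q_even (no change)
Final state: q_even, total 1s = 2 (even); the DFA requires an even count -> accept

1


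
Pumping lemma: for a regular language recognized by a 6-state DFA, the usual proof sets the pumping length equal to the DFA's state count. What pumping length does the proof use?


Pumping lemma for regular languages (standard proof):
Take p = |Q|, the number of DFA states.
Any string of length >= |Q| passes through |Q|+1 states while reading its first |Q| symbols,
so by pigeonhole some state repeats, giving the loop that can be pumped.
Here |Q| = 6
Therefore the proof uses p = 6

6


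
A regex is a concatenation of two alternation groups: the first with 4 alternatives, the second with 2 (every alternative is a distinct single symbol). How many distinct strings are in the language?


First group: 4 alternatives
Second group: 2 alternatives
Concatenation: each choice from group 1 pairs with each from group 2
Total = 4 x 2 = 8

8


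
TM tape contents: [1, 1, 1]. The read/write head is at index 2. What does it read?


Tape: [1, 1, 1]
Positions: 0 1 2
Values:    1 1 1
Head at position 2
tape[2] = 1

1


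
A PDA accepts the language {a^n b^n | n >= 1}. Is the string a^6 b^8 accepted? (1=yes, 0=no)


Language requires equal numbers of a's and b's
PDA pushes for each 'a', pops for each 'b'
Number of a's = 6
Number of b's = 8
6 != 8 -> Reject

0


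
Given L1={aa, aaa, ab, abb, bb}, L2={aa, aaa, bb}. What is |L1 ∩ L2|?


L1 = {aa, aaa, ab, abb, bb}
L2 = {aa, aaa, bb}
Checking each string in L1 against L2:
  'aa': in L2? Yes
  'aaa': in L2? Yes
  'ab': in L2? No
  'abb': in L2? No
  'bb': in L2? Yes
Intersection = {aa, aaa, bb}
|L1 ∩ L2| = 3

3


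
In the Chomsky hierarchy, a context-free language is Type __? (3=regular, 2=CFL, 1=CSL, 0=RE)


Chomsky hierarchy levels:
  Type 3: Regular (DFA/NFA/regex)
  Type 2: Context-free (PDA)
  Type 1: Context-sensitive
  Type 0: Recursively enumerable (TM)
'context-free' corresponds to Type 2

2


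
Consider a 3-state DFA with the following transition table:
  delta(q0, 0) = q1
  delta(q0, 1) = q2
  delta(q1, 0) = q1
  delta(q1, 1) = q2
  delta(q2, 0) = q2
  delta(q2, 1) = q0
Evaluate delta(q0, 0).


Looking up transition function:
delta(q0, 0) in the table
Row: q0, Column: 0
Result: q1

q1


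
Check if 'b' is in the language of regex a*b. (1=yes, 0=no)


Pattern: a*b
String: 'b'
Pattern requires: zero or more 'a's followed by exactly one 'b'
Found 0 leading 'a's
Remaining: 'b'
Remaining is exactly 'b' -> match
Result: 1

1


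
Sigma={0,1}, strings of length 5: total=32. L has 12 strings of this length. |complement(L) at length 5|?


Alphabet: {0,1}
String length: 5
Total strings of length 5 = 2^5 = 32
Strings in L = 12
Complement = total - |L|
= 32 - 12
= 20

20


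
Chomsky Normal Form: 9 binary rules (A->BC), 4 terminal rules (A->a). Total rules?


CNF allows two rule forms:
  A -> BC (binary): 9 rules
  A -> a (terminal): 4 rules
Total = 9 + 4 = 13

13


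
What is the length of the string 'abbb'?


String: 'abbb'
Counting characters:
  'a' appears 1 time(s)
  'b' appears 3 time(s)
Total length = 1 + 3 = 4

4


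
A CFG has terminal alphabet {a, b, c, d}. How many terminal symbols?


Terminal symbols: a, b, c, d
Counting each: a (#1), b (#2), c (#3), d (#4)
Total = 4

4


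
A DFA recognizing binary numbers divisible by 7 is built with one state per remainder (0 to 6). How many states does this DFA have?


Divisibility by 7 is tracked via the remainder mod 7: 0, 1, ..., 6
The construction assigns one state to each remainder
Number of remainders = 7

7


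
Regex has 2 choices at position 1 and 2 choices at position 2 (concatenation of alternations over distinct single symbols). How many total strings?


First group: 2 alternatives
Second group: 2 alternatives
Concatenation: each choice from group 1 pairs with each from group 2
Total = 2 x 2 = 4

4


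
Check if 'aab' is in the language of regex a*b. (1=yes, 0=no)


Pattern: a*b
String: 'aab'
Pattern requires: zero or more 'a's followed by exactly one 'b'
Found 2 leading 'a's
Remaining: 'b'
Remaining is exactly 'b' -> match
Result: 1

1


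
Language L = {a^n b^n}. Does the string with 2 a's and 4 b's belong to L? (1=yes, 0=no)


Language requires equal numbers of a's and b's
PDA pushes for each 'a', pops for each 'b'
Number of a's = 2
Number of b's = 4
2 != 4 -> Reject

0


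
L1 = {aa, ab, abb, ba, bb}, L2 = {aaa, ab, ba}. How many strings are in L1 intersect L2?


L1 = {aa, ab, abb, ba, bb}
L2 = {aaa, ab, ba}
Checking each string in L1 against L2:
  'aa': in L2? No
  'ab': in L2? Yes
  'abb': in L2? No
  'ba': in L2? Yes
  'bb': in L2? No
Intersection = {ab, ba}
|L1 ∩ L2| = 2

2


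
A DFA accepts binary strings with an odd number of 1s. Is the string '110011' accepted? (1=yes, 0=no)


DFA has 2 states: q_even (start, accept=no) and q_odd
Processing string '110011' character by character:
  Position 0: read '1', 1-count=1 -> q_odd
  Position 1: read '1', 1-count=2 -> q_even
  Position 2: read '0', 1-count=2 -> q_even (no change)
  Position 3: read '0', 1-count=2 -> q_even (no change)
  Position 4: read '1', 1-count=3 -> q_odd
  Position 5: read '1', 1-count=4 -> q_even
Final state: q_even, total 1s = 4 (even); the DFA requires an odd count -> reject

0


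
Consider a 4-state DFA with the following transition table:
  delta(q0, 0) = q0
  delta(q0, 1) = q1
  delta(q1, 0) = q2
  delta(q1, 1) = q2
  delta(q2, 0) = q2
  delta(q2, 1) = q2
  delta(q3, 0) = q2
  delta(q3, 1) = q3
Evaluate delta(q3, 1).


Looking up transition function:
delta(q3, 1) in the table
Row: q3, Column: 1
Result: q3

q3


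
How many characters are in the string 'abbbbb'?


String: 'abbbbb'
Counting characters:
  'a' appears 1 time(s)
  'b' appears 5 time(s)
Total length = 1 + 5 = 6

6


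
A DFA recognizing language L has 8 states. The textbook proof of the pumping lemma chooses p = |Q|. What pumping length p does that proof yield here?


Pumping lemma for regular languages (standard proof):
Take p = |Q|, the number of DFA states.
Any string of length >= |Q| passes through |Q|+1 states while reading its first |Q| symbols,
so by pigeonhole some state repeats, giving the loop that can be pumped.
Here |Q| = 8
Therefore the proof uses p = 8

8


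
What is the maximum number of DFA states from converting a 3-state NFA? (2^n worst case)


NFA has 3 states
Subset construction: each DFA state = subset of NFA states
Maximum subsets = 2^3
2^3 = 8

8


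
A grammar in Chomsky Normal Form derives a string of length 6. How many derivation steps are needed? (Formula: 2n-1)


Chomsky Normal Form derivation:
String length n = 6
Each step either:
  - Splits a nonterminal into two (n-1 such steps)
  - Converts a nonterminal to terminal (n such steps)
Total = (n-1) + n = 2n - 1
= 2(6) - 1
= 12 - 1
= 11

11


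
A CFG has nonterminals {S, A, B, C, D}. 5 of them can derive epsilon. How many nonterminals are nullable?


Nonterminals: {S, A, B, C, D}
A nonterminal is nullable if it can derive epsilon
Counting nullable nonterminals: 5
Total nullable = 5

5


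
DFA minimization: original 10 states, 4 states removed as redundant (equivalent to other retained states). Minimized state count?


Original DFA: 10 states
Redundant states removed: 4
Minimized states = original - removed
= 10 - 4
= 6

6


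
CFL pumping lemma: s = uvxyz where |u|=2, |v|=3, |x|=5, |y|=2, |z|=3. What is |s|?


|s| = |u| + |v| + |x| + |y| + |z|
= 2 + 3 + 5 + 2 + 3
= 5 + 5 + 5
= 10 + 5
= 15

15


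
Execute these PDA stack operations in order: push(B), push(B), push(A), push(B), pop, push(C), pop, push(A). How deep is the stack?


Tracing stack operations:
  push(B) -> stack = [B], depth=1
  push(B) -> stack = [B,B], depth=2
  push(A) -> stack = [B,B,A], depth=3
  push(B) -> stack = [B,B,A,B], depth=4
  pop -> removed B, stack = [B,B,A], depth=3
  push(C) -> stack = [B,B,A,C], depth=4
  pop -> removed C, stack = [B,B,A], depth=3
  push(A) -> stack = [B,B,A,A], depth=4
Final depth = 4

4


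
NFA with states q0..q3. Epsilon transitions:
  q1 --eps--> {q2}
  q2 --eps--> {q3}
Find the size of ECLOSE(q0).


Starting from q0
Initialize closure = {q0}
q0 has no outgoing epsilon transitions -> nothing to add
Final closure: {q0}
Size = 1

1


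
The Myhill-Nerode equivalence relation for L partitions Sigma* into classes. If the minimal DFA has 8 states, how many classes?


Myhill-Nerode theorem:
Number of equivalence classes = number of states in minimal DFA
Minimal DFA states = 8
Therefore equivalence classes = 8

8


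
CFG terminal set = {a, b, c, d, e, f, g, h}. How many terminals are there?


Terminal symbols: a, b, c, d, e, f, g, h
Counting each: a (#1), b (#2), c (#3), d (#4), e (#5), f (#6), g (#7), h (#8)
Total = 8

8


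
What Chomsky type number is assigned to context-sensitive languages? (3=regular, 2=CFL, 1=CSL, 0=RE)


Chomsky hierarchy levels:
  Type 3: Regular (DFA/NFA/regex)
  Type 2: Context-free (PDA)
  Type 1: Context-sensitive
  Type 0: Recursively enumerable (TM)
'context-sensitive' corresponds to Type 1

1


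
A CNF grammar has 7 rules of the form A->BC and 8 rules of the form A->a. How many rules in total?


CNF allows two rule forms:
  A -> BC (binary): 7 rules
  A -> a (terminal): 8 rules
Total = 7 + 8 = 15

15


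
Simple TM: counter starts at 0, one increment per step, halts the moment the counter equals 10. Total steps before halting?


Counter starts at 0. Counting sequence:
  Step 1: counter = 1
  Step 2: counter = 2
  Step 3: counter = 3
  Step 4: counter = 4
  Step 5: counter = 5
  Step 6: counter = 6
  ...
  Step 10: counter = 10
Counter reached 10 -> halt
Total steps = 10

10


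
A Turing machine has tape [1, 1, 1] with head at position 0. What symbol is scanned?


Tape: [1, 1, 1]
Positions: 0 1 2
Values:    1 1 1
Head at position 0
tape[0] = 1

1


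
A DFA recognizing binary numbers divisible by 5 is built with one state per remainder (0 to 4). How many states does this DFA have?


Divisibility by 5 is tracked via the remainder mod 5: 0, 1, ..., 4
The construction assigns one state to each remainder
Number of remainders = 5

5


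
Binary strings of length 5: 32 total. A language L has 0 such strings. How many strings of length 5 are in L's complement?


Alphabet: {0,1}
String length: 5
Total strings of length 5 = 2^5 = 32
Strings in L = 0
Complement = total - |L|
= 32 - 0
= 32

32


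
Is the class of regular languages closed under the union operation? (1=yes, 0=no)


Regular languages are closed under:
- Union (DFA product construction)
- Intersection (DFA product construction)
- Complement (swap accept/reject states)
- Concatenation (NFA construction)
- Kleene star (NFA construction)
union is in this list
Therefore: closed

1


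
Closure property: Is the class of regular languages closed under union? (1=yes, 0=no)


Regular languages are closed under all standard operations:
- Union: Yes (product construction)
- Intersection: Yes (product construction)
- Complement: Yes (swap accept/reject)
- Concatenation: Yes (NFA construction)
Operation: union -> Closed

1


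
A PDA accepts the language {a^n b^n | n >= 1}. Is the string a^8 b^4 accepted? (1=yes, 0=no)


Language requires equal numbers of a's and b's
PDA pushes for each 'a', pops for each 'b'
Number of a's = 8
Number of b's = 4
8 != 4 -> Reject

0


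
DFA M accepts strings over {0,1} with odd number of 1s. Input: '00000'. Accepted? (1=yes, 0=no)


DFA has 2 states: q_even (start, accept=no) and q_odd
Processing string '00000' character by character:
  Position 0: read '0', 1-count=0 -> q_even (no change)
  Position 1: read '0', 1-count=0 -> q_even (no change)
  Position 2: read '0', 1-count=0 -> q_even (no change)
  Position 3: read '0', 1-count=0 -> q_even (no change)
  Position 4: read '0', 1-count=0 -> q_even (no change)
Final state: q_even, total 1s = 0 (even); the DFA requires an odd count -> reject

0


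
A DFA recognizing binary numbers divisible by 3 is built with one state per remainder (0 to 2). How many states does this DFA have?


Divisibility by 3 is tracked via the remainder mod 3: 0, 1, ..., 2
The construction assigns one state to each remainder
Number of remainders = 3

3


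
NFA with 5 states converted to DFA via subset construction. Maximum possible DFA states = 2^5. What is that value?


NFA has 5 states
Subset construction: each DFA state = subset of NFA states
Maximum subsets = 2^5
2^5 = 32

32


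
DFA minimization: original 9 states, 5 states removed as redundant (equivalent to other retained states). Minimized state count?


Original DFA: 9 states
Redundant states removed: 5
Minimized states = original - removed
= 9 - 5
= 4

4


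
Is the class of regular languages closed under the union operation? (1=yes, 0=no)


Regular languages are closed under:
- Union (DFA product construction)
- Intersection (DFA product construction)
- Complement (swap accept/reject states)
- Concatenation (NFA construction)
- Kleene star (NFA construction)
union is in this list
Therefore: closed

1


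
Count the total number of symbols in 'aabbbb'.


String: 'aabbbb'
Counting characters:
  'a' appears 2 time(s)
  'b' appears 4 time(s)
Total length = 2 + 4 = 6

6


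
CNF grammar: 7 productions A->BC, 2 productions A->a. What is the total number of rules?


CNF allows two rule forms:
  A -> BC (binary): 7 rules
  A -> a (terminal): 2 rules
Total = 7 + 2 = 9

9


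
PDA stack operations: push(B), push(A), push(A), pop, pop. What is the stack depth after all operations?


Tracing stack operations:
  push(B) -> stack = [B], depth=1
  push(A) -> stack = [B,A], depth=2
  push(A) -> stack = [B,A,A], depth=3
  pop -> removed A, stack = [B,A], depth=2
  pop -> removed A, stack = [B], depth=1
Final depth = 1

1


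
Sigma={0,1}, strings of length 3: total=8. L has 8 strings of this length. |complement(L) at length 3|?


Alphabet: {0,1}
String length: 3
Total strings of length 3 = 2^3 = 8
Strings in L = 8
Complement = total - |L|
= 8 - 8
= 0

0


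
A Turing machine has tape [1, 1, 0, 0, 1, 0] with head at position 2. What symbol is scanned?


Tape: [1, 1, 0, 0, 1, 0]
Positions: 0 1 2 3 4 5
Values:    1 1 0 0 1 0
Head at position 2
tape[2] = 0

0


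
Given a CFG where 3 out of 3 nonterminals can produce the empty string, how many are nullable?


Nonterminals: {S, A, B}
A nonterminal is nullable if it can derive epsilon
Counting nullable nonterminals: 3
Total nullable = 3

3


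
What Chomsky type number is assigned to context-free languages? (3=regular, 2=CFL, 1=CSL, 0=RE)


Chomsky hierarchy levels:
  Type 3: Regular (DFA/NFA/regex)
  Type 2: Context-free (PDA)
  Type 1: Context-sensitive
  Type 0: Recursively enumerable (TM)
'context-free' corresponds to Type 2

2


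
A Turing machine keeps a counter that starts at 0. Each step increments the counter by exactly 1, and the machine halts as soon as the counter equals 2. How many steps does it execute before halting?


Counter starts at 0. Counting sequence:
  Step 1: counter = 1
  Step 2: counter = 2
Counter reached 2 -> halt
Total steps = 2

2


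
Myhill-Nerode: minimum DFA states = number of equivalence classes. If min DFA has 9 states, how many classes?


Myhill-Nerode theorem:
Number of equivalence classes = number of states in minimal DFA
Minimal DFA states = 9
Therefore equivalence classes = 9

9


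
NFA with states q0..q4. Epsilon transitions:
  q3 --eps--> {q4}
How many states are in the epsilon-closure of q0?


Starting from q0
Initialize closure = {q0}
q0 has no outgoing epsilon transitions -> nothing to add
Final closure: {q0}
Size = 1

1


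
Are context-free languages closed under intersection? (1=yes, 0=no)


CFL closure properties:
  Closed under: union, concatenation, Kleene star
  NOT closed under: intersection, complement
Operation 'intersection' is in not-closed list -> No (not closed)

0


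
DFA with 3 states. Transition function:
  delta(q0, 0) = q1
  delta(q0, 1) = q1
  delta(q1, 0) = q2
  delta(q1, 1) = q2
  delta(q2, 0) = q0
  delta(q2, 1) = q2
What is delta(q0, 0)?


Looking up transition function:
delta(q0, 0) in the table
Row: q0, Column: 0
Result: q1

q1


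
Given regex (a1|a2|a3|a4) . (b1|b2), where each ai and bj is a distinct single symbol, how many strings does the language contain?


First group: 4 alternatives
Second group: 2 alternatives
Concatenation: each choice from group 1 pairs with each from group 2
Total = 4 x 2 = 8

8


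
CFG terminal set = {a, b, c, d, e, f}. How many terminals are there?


Terminal symbols: a, b, c, d, e, f
Counting each: a (#1), b (#2), c (#3), d (#4), e (#5), f (#6)
Total = 6

6


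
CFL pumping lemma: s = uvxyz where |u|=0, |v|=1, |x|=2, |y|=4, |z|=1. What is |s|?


|s| = |u| + |v| + |x| + |y| + |z|
= 0 + 1 + 2 + 4 + 1
= 1 + 2 + 5
= 3 + 5
= 8

8


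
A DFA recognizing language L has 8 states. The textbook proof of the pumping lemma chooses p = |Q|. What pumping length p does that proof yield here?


Pumping lemma for regular languages (standard proof):
Take p = |Q|, the number of DFA states.
Any string of length >= |Q| passes through |Q|+1 states while reading its first |Q| symbols,
so by pigeonhole some state repeats, giving the loop that can be pumped.
Here |Q| = 8
Therefore the proof uses p = 8

8


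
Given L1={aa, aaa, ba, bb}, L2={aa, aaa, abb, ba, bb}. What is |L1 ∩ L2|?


L1 = {aa, aaa, ba, bb}
L2 = {aa, aaa, abb, ba, bb}
Checking each string in L1 against L2:
  'aa': in L2? Yes
  'aaa': in L2? Yes
  'ba': in L2? Yes
  'bb': in L2? Yes
Intersection = {aa, aaa, ba, bb}
|L1 ∩ L2| = 4

4


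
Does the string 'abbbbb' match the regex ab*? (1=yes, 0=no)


Pattern: ab*
String: 'abbbbb'
Pattern requires: exactly one 'a' followed by zero or more 'b's
First char is 'a' -> OK
Rest 'bbbbb': all b's? Yes
Result: 1

1


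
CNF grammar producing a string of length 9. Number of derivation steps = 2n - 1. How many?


Chomsky Normal Form derivation:
String length n = 9
Each step either:
  - Splits a nonterminal into two (n-1 such steps)
  - Converts a nonterminal to terminal (n such steps)
Total = (n-1) + n = 2n - 1
= 2(9) - 1
= 18 - 1
= 17

17


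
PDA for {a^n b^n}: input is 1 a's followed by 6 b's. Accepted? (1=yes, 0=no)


Language requires equal numbers of a's and b's
PDA pushes for each 'a', pops for each 'b'
Number of a's = 1
Number of b's = 6
1 != 6 -> Reject

0


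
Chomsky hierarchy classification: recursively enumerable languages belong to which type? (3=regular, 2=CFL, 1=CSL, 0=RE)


Chomsky hierarchy levels:
  Type 3: Regular (DFA/NFA/regex)
  Type 2: Context-free (PDA)
  Type 1: Context-sensitive
  Type 0: Recursively enumerable (TM)
'recursively enumerable' corresponds to Type 0

0


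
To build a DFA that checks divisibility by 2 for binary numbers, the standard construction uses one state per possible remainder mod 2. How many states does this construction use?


Divisibility by 2 is tracked via the remainder mod 2: 0, 1, ..., 1
The construction assigns one state to each remainder
Number of remainders = 2

2


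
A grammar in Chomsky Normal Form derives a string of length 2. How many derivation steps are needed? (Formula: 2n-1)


Chomsky Normal Form derivation:
String length n = 2
Each step either:
  - Splits a nonterminal into two (n-1 such steps)
  - Converts a nonterminal to terminal (n such steps)
Total = (n-1) + n = 2n - 1
= 2(2) - 1
= 4 - 1
= 3

3


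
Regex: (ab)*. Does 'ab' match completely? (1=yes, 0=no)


Pattern: (ab)*
String: 'ab'
Pattern requires: zero or more repetitions of 'ab'
Pairs: ['ab']
All pairs are 'ab'? Yes
Result: 1

1


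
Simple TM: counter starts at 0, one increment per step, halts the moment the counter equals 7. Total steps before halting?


Counter starts at 0. Counting sequence:
  Step 1: counter = 1
  Step 2: counter = 2
  Step 3: counter = 3
  Step 4: counter = 4
  Step 5: counter = 5
  Step 6: counter = 6
  Step 7: counter = 7
Counter reached 7 -> halt
Total steps = 7

7


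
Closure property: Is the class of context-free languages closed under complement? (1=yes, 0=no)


CFL closure properties:
  Closed under: union, concatenation, Kleene star
  NOT closed under: intersection, complement
Operation 'complement' is in not-closed list -> No (not closed)

0


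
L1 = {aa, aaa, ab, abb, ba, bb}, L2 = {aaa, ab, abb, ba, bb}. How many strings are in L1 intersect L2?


L1 = {aa, aaa, ab, abb, ba, bb}
L2 = {aaa, ab, abb, ba, bb}
Checking each string in L1 against L2:
  'aa': in L2? No
  'aaa': in L2? Yes
  'ab': in L2? Yes
  'abb': in L2? Yes
  'ba': in L2? Yes
  'bb': in L2? Yes
Intersection = {aaa, ab, abb, ba, bb}
|L1 ∩ L2| = 5

5


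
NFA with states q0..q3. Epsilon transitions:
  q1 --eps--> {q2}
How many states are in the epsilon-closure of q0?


Starting from q0
Initialize closure = {q0}
q0 has no outgoing epsilon transitions -> nothing to add
Final closure: {q0}
Size = 1

1


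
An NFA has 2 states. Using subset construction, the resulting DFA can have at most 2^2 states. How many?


NFA has 2 states
Subset construction: each DFA state = subset of NFA states
Maximum subsets = 2^2
2^2 = 4

4


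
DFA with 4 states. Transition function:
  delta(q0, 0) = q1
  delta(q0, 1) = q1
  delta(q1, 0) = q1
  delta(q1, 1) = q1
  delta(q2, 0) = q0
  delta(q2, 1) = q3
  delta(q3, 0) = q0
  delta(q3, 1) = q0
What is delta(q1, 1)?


Looking up transition function:
delta(q1, 1) in the table
Row: q1, Column: 1
Result: q1

q1


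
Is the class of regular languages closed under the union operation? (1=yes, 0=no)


Regular languages are closed under:
- Union (DFA product construction)
- Intersection (DFA product construction)
- Complement (swap accept/reject states)
- Concatenation (NFA construction)
- Kleene star (NFA construction)
union is in this list
Therefore: closed

1


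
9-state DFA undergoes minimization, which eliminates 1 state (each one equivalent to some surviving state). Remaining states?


Original DFA: 9 states
Redundant states removed: 1
Minimized states = original - removed
= 9 - 1
= 8

8


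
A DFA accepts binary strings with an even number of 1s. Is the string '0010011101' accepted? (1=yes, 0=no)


DFA has 2 states: q_even (start, accept=yes) and q_odd
Processing string '0010011101' character by character:
  Position 0: read '0', 1-count=0 -> q_even (no change)
  Position 1: read '0', 1-count=0 -> q_even (no change)
  Position 2: read '1', 1-count=1 -> q_odd
  Position 3: read '0', 1-count=1 -> q_odd (no change)
  Position 4: read '0', 1-count=1 -> q_odd (no change)
  Position 5: read '1', 1-count=2 -> q_even
  Position 6: read '1', 1-count=3 -> q_odd
  Position 7: read '1', 1-count=4 -> q_even
  Position 8: read '0', 1-count=4 -> q_even (no change)
  Position 9: read '1', 1-count=5 -> q_odd
Final state: q_odd, total 1s = 5 (odd); the DFA requires an even count -> reject

0


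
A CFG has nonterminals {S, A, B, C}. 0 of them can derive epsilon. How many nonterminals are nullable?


Nonterminals: {S, A, B, C}
A nonterminal is nullable if it can derive epsilon
Counting nullable nonterminals: 0
Total nullable = 0

0


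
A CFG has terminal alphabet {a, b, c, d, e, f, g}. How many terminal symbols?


Terminal symbols: a, b, c, d, e, f, g
Counting each: a (#1), b (#2), c (#3), d (#4), e (#5), f (#6), g (#7)
Total = 7

7


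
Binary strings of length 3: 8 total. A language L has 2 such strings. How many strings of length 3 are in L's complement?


Alphabet: {0,1}
String length: 3
Total strings of length 3 = 2^3 = 8
Strings in L = 2
Complement = total - |L|
= 8 - 2
= 6

6


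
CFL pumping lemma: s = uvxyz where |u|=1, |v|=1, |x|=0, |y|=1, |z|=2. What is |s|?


|s| = |u| + |v| + |x| + |y| + |z|
= 1 + 1 + 0 + 1 + 2
= 2 + 0 + 3
= 2 + 3
= 5

5


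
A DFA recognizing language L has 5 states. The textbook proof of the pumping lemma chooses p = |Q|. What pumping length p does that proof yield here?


Pumping lemma for regular languages (standard proof):
Take p = |Q|, the number of DFA states.
Any string of length >= |Q| passes through |Q|+1 states while reading its first |Q| symbols,
so by pigeonhole some state repeats, giving the loop that can be pumped.
Here |Q| = 5
Therefore the proof uses p = 5

5


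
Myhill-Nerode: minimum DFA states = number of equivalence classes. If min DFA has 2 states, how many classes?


Myhill-Nerode theorem:
Number of equivalence classes = number of states in minimal DFA
Minimal DFA states = 2
Therefore equivalence classes = 2

2


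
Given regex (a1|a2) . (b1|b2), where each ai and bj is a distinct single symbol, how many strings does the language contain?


First group: 2 alternatives
Second group: 2 alternatives
Concatenation: each choice from group 1 pairs with each from group 2
Total = 2 x 2 = 4

4


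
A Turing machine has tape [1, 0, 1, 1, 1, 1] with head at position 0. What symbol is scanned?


Tape: [1, 0, 1, 1, 1, 1]
Positions: 0 1 2 3 4 5
Values:    1 0 1 1 1 1
Head at position 0
tape[0] = 1

1


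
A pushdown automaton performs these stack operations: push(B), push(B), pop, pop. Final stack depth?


Tracing stack operations:
  push(B) -> stack = [B], depth=1
  push(B) -> stack = [B,B], depth=2
  pop -> removed B, stack = [B], depth=1
  pop -> removed B, stack = [], depth=0
Final depth = 0

0


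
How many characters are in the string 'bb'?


String: 'bb'
Counting characters:
  'b' appears 2 time(s)
Total length = 0 + 2 = 2

2


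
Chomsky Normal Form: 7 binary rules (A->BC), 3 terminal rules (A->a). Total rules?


CNF allows two rule forms:
  A -> BC (binary): 7 rules
  A -> a (terminal): 3 rules
Total = 7 + 3 = 10

10


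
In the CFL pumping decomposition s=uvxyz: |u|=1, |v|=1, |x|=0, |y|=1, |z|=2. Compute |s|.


|s| = |u| + |v| + |x| + |y| + |z|
= 1 + 1 + 0 + 1 + 2
= 2 + 0 + 3
= 2 + 3
= 5

5


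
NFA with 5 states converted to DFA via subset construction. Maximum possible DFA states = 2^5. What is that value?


NFA has 5 states
Subset construction: each DFA state = subset of NFA states
Maximum subsets = 2^5
2^5 = 32

32


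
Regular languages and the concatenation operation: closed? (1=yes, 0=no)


Regular languages are closed under all standard operations:
- Union: Yes (product construction)
- Intersection: Yes (product construction)
- Complement: Yes (swap accept/reject)
- Concatenation: Yes (NFA construction)
Operation: concatenation -> Closed

1


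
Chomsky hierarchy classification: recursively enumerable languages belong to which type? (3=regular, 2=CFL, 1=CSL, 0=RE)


Chomsky hierarchy levels:
  Type 3: Regular (DFA/NFA/regex)
  Type 2: Context-free (PDA)
  Type 1: Context-sensitive
  Type 0: Recursively enumerable (TM)
'recursively enumerable' corresponds to Type 0

0


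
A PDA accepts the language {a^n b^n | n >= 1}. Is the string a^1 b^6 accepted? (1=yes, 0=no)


Language requires equal numbers of a's and b's
PDA pushes for each 'a', pops for each 'b'
Number of a's = 1
Number of b's = 6
1 != 6 -> Reject

0


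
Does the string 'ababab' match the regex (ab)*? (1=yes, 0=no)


Pattern: (ab)*
String: 'ababab'
Pattern requires: zero or more repetitions of 'ab'
Pairs: ['ab', 'ab', 'ab']
All pairs are 'ab'? Yes
Result: 1

1
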